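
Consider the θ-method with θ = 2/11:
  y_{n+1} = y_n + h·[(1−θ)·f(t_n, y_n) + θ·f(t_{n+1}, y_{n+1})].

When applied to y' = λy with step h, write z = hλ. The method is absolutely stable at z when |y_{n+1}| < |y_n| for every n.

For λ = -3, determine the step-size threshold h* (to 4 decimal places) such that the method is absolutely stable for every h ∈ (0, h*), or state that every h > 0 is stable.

With y'=λy (z=hλ):
  y_{n+1} = y_n + z·[9/11·y_n + 2/11·y_{n+1}] ⇒ (1 − 2/11z)y_{n+1} = (1 + 9/11z)y_n
  Hence R(z) = (1 + 9/11z)/(1 − 2/11z).

Find x<0 with |R(x)|<1.
x=-1.67: |R|=0.2810
R=−1: 1+9/11x = −1+2/11x ⇒ -7/11x=2 ⇒ x=2/(-7/11)=-3.1429
Confirm numerically:
  x=-2.979: |R|=0.93236 <1
  x=-2.846: |R|=0.87551 <1
  x=-1.774: |R|=0.34135 <1
  x=-3.742: |R|=1.22690 >1
  x=-3.496: |R|=1.13739 >1
  x=-3.420: |R|=1.10874 >1
Stable set (-3.1429, 0).

(-3.1429,0); λ=-3 ⇒ h* = (22/7)/3 = 1.0476.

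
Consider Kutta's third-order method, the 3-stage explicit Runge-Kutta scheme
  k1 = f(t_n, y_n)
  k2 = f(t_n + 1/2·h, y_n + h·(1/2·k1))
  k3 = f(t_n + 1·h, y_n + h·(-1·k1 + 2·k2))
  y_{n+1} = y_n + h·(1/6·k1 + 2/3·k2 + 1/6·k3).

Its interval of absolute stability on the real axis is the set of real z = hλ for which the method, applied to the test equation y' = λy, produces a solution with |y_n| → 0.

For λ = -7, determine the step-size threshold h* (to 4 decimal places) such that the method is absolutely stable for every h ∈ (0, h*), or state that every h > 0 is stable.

Test eqn y'=λy, z=hλ:
  order 3, 3-stage ⇒ R(z)=1+z+z^2/2+z^3/6
  (e.g. R(-1.47)=0.08103, |R|=0.08103)

Need |R(x)|<1, x<0.
x=-1.47: |R|=0.0810
|R(-2.72)|=1.3747 |R(-2.68)|=1.2969 |R(-1.92)|=0.2564
Bisect:
  x_lo=-3.2491 |R|=2.6873  x_hi=-0.1736 |R|=0.8406
  mid=-1.71131 |R|=0.08231 →hi
  mid=-2.48019 |R|=0.94727 →hi
  mid=-2.86463 |R|=1.67948 →lo
  mid=-2.67241 |R|=1.28248 →lo
  mid=-2.57630 |R|=1.10759 →lo
  mid=-2.52824 |R|=1.02566 →lo
  mid=-2.50422 |R|=0.98603 →hi
  ...
  [-2.51285,-2.51266] ⇒ x*=-2.5127
Interval (-2.5127, 0).

(-2.5127,0); λ=-7 ⇒ h* = 0.3590.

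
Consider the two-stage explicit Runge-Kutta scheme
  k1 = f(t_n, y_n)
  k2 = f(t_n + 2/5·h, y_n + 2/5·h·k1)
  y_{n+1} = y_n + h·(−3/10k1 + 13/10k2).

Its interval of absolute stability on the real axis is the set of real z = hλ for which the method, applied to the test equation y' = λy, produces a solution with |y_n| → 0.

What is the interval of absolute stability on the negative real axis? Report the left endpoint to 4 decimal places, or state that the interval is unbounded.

With y'=λy (z=hλ):
  k1=λy_n ⇒ h·k1=z·y_n;  k2=λ(1+2/5z)y_n ⇒ h·k2=z(1+2/5z)y_n
  y_{n+1}/y_n = 1 − 3/10z + 13/10z(1+2/5z) = 1 + z + 13/25z²
  ⇒ R(z) = 1 + z + 13/25z².

Find x<0 with |R(x)|<1.
x=-1.18: |R|=0.5440
R=1: x+13/25x²=0 ⇒ x=−25/13=-1.9231; min R=1−1/(4·13/25)=0.5192>−1
Confirm numerically:
  x=-1.630: |R|=0.75159 <1
  x=-1.591: |R|=0.72527 <1
  x=-1.159: |R|=0.53951 <1
  x=-2.173: |R|=1.28240 >1
  x=-2.096: |R|=1.18847 >1
Stable set (-1.9231, 0).

(-1.9231, 0).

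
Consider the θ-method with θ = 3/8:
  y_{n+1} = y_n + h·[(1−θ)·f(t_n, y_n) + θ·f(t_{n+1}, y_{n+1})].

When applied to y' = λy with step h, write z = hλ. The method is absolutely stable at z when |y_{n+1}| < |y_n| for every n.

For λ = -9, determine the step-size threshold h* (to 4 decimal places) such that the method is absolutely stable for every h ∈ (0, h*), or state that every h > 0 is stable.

Test eqn y'=λy, z=hλ:
  y_{n+1} = y_n + z·[5/8·y_n + 3/8·y_{n+1}] ⇒ (1 − 3/8z)y_{n+1} = (1 + 5/8z)y_n
  Hence R(z) = (1 + 5/8z)/(1 − 3/8z).

Boundary: |R(x)|=1, x<0.
x=-1.52: |R|=0.0318
R=−1: 1+5/8x = −1+3/8x ⇒ -1/4x=2 ⇒ x=2/(-1/4)=-8.0000
Confirm numerically:
  x=-6.942: |R|=0.92659 <1
  x=-6.482: |R|=0.88938 <1
  x=-5.942: |R|=0.84063 <1
  x=-8.230: |R|=1.01407 >1
  x=-8.159: |R|=1.00979 >1
  x=-8.092: |R|=1.00570 >1
So |R|<1 on (-8.0000, 0).

(-8.0000,0); λ=-9 ⇒ h* = (8)/9 = 0.8889.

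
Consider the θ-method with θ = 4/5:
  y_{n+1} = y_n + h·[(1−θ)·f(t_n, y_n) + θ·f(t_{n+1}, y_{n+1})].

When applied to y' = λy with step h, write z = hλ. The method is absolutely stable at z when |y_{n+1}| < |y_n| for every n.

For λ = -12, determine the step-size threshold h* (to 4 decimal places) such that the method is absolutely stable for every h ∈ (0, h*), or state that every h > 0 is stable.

(−∞, 0) — no finite endpoint. Any h>0 works for λ=-12.

Set f=λy, z=hλ:
  y_{n+1} = y_n + z·[1/5·y_n + 4/5·y_{n+1}] ⇒ (1 − 4/5z)y_{n+1} = (1 + 1/5z)y_n
  ⇒ R(z) = (1 + 1/5z)/(1 − 4/5z).

Solve |R(x)|<1 on ℝ⁻.
x=-0.5: |R|=0.6429
x=-2: |R|=0.2308
x=-10: |R|=0.1111
x=-100: |R|=0.2346
θ=4/5≥1/2 ⇒ |1+1/5x|<|1−4/5x| ∀x<0 ⇒ unbounded interval.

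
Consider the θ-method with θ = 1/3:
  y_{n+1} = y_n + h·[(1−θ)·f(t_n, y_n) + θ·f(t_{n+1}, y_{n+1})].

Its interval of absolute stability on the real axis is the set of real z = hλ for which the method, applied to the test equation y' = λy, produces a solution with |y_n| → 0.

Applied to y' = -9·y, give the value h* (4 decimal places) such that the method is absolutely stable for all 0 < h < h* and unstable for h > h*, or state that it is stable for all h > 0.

(-6.0000,0); λ=-9 ⇒ h* = (6)/9 = 0.6667.

On y'=λy, z=hλ:
  y_{n+1} = y_n + z·[2/3·y_n + 1/3·y_{n+1}] ⇒ (1 − 1/3z)y_{n+1} = (1 + 2/3z)y_n
  R(z) = (1 + 2/3z)/(1 − 1/3z).

Find x<0 with |R(x)|<1.
x=-0.74: |R|=0.4064
R=−1: 1+2/3x = −1+1/3x ⇒ -1/3x=2 ⇒ x=2/(-1/3)=-6.0000
Confirm numerically:
  x=-5.736: |R|=0.96978 <1
  x=-5.722: |R|=0.96813 <1
  x=-3.424: |R|=0.59900 <1
  x=-6.484: |R|=1.05103 >1
  x=-6.420: |R|=1.04459 >1
  x=-6.039: |R|=1.00431 >1
Stable set (-6.0000, 0).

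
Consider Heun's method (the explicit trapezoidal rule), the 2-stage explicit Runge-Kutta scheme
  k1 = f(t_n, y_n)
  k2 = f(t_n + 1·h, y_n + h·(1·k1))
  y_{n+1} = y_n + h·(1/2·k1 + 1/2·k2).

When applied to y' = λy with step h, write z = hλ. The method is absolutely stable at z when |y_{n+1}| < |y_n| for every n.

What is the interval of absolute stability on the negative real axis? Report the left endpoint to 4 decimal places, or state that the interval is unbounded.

(-2.0000, 0).

With y'=λy (z=hλ):
  order 2, 2-stage ⇒ R(z)=1+z+z^2/2
  (e.g. R(-0.77)=0.52645, |R|=0.52645)

Need |R(x)|<1, x<0.
x=-0.77: |R|=0.5264
|R(-1.67)|=0.7244 |R(-1.31)|=0.5481 |R(-1)|=0.5000
Bisect:
  x_lo=-2.5185 |R|=1.6529  x_hi=-0.1515 |R|=0.8600
  mid=-1.33497 |R|=0.55610 →hi
  mid=-1.92671 |R|=0.92940 →hi
  mid=-2.22259 |R|=1.24736 →lo
  mid=-2.07465 |R|=1.07744 →lo
  mid=-2.00068 |R|=1.00068 →lo
  mid=-1.96370 |R|=0.96436 →hi
  mid=-1.98219 |R|=0.98235 →hi
  mid=-1.99144 |R|=0.99147 →hi
  mid=-1.99606 |R|=0.99607 →hi
  ...
  [-2.00011,-1.99996] ⇒ x*=-2.0000
So |R|<1 on (-2.0000, 0).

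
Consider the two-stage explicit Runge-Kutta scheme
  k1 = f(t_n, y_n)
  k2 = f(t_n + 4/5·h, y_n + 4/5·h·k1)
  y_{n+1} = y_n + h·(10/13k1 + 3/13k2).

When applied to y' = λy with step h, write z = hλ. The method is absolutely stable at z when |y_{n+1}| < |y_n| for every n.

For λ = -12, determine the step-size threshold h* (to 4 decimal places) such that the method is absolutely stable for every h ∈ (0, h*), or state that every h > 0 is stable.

Set f=λy, z=hλ:
  k1=λy_n ⇒ h·k1=z·y_n;  k2=λ(1+4/5z)y_n ⇒ h·k2=z(1+4/5z)y_n
  y_{n+1}/y_n = 1 + 10/13z + 3/13z(1+4/5z) = 1 + z + 12/65z²
  Hence R(z) = 1 + z + 12/65z².

Need |R(x)|<1, x<0.
x=-0.75: |R|=0.3538
R=1: x+12/65x²=0 ⇒ x=−65/12=-5.4167; min R=1−1/(4·12/65)=-0.3542>−1
Confirm numerically:
  x=-4.498: |R|=0.23714 <1
  x=-3.587: |R|=0.21163 <1
  x=-2.897: |R|=0.34760 <1
  x=-2.327: |R|=0.32732 <1
  x=-5.861: |R|=1.48078 >1
  x=-5.598: |R|=1.18740 >1
  x=-5.479: |R|=1.06305 >1
Stable set (-5.4167, 0).

(-5.4167,0); λ=-12 ⇒ h* = (65/12)/12 = 0.4514.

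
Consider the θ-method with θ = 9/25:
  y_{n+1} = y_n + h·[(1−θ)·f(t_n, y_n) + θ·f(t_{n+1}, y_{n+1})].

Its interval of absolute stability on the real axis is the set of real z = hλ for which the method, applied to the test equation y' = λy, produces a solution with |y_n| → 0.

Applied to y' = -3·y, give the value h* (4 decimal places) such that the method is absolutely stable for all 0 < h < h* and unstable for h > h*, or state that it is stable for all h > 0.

(-7.1429,0); λ=-3 ⇒ h* = (50/7)/3 = 2.3810.

Set f=λy, z=hλ:
  y_{n+1} = y_n + z·[16/25·y_n + 9/25·y_{n+1}] ⇒ (1 − 9/25z)y_{n+1} = (1 + 16/25z)y_n
  so R(z) = (1 + 16/25z)/(1 − 9/25z).

Boundary: |R(x)|=1, x<0.
x=-0.91: |R|=0.3146
R=−1: 1+16/25x = −1+9/25x ⇒ -7/25x=2 ⇒ x=2/(-7/25)=-7.1429
Confirm numerically:
  x=-7.110: |R|=0.99742 <1
  x=-5.458: |R|=0.84088 <1
  x=-4.575: |R|=0.72837 <1
  x=-7.433: |R|=1.02210 >1
  x=-7.368: |R|=1.01726 >1
So |R|<1 on (-7.1429, 0).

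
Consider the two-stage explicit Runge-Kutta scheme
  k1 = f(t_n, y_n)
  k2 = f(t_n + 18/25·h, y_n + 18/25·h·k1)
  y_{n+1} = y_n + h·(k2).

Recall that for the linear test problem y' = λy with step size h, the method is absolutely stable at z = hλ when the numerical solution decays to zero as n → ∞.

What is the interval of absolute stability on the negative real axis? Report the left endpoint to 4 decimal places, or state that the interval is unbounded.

(-1.3889, 0).

With y'=λy (z=hλ):
  k1=λy_n ⇒ h·k1=z·y_n;  k2=λ(1+18/25z)y_n ⇒ h·k2=z(1+18/25z)y_n
  y_{n+1}/y_n = 1 + z(1+18/25z) = 1 + z + 18/25z²
  ⇒ R(z) = 1 + z + 18/25z².

Find x<0 with |R(x)|<1.
x=-1.11: |R|=0.7771
R=1: x+18/25x²=0 ⇒ x=−25/18=-1.3889; min R=1−1/(4·18/25)=0.6528>−1
Confirm numerically:
  x=-0.733: |R|=0.65385 <1
  x=-0.637: |R|=0.65515 <1
  x=-0.571: |R|=0.66375 <1
  x=-1.617: |R|=1.26558 >1
  x=-1.446: |R|=1.05946 >1
Stable set (-1.3889, 0).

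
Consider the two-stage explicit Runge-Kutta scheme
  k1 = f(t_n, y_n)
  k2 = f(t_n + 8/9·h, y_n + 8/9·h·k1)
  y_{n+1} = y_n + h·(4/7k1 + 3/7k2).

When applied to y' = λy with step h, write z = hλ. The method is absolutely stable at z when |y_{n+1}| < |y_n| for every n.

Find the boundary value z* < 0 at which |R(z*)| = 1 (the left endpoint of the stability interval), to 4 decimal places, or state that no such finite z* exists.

z* = -2.6250.

With y'=λy (z=hλ):
  k1=λy_n ⇒ h·k1=z·y_n;  k2=λ(1+8/9z)y_n ⇒ h·k2=z(1+8/9z)y_n
  y_{n+1}/y_n = 1 + 4/7z + 3/7z(1+8/9z) = 1 + z + 8/21z²
  Hence R(z) = 1 + z + 8/21z².

Solve |R(x)|<1 on ℝ⁻.
x=-1.55: |R|=0.3652
R=1: x+8/21x²=0 ⇒ x=−21/8=-2.6250; min R=1−1/(4·8/21)=0.3438>−1
Confirm numerically:
  x=-2.519: |R|=0.89828 <1
  x=-2.310: |R|=0.72280 <1
  x=-1.768: |R|=0.42279 <1
  x=-1.591: |R|=0.37330 <1
  x=-3.082: |R|=1.53656 >1
  x=-2.855: |R|=1.25015 >1
Interval (-2.6250, 0).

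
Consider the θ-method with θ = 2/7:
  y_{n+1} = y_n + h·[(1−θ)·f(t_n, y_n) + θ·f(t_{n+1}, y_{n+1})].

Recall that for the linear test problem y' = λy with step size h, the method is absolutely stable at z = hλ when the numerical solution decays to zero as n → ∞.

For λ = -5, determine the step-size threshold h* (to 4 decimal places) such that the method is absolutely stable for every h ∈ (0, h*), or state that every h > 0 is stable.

(-4.6667,0); λ=-5 ⇒ h* = (14/3)/5 = 0.9333.

With y'=λy (z=hλ):
  y_{n+1} = y_n + z·[5/7·y_n + 2/7·y_{n+1}] ⇒ (1 − 2/7z)y_{n+1} = (1 + 5/7z)y_n
  Hence R(z) = (1 + 5/7z)/(1 − 2/7z).

Boundary: |R(x)|=1, x<0.
x=-1.03: |R|=0.2042
R=−1: 1+5/7x = −1+2/7x ⇒ -3/7x=2 ⇒ x=2/(-3/7)=-4.6667
Confirm numerically:
  x=-3.746: |R|=0.80941 <1
  x=-3.305: |R|=0.69985 <1
  x=-2.313: |R|=0.39265 <1
  x=-1.918: |R|=0.23902 <1
  x=-5.126: |R|=1.07987 >1
  x=-4.971: |R|=1.05389 >1
  x=-4.694: |R|=1.00500 >1
Stable set (-4.6667, 0).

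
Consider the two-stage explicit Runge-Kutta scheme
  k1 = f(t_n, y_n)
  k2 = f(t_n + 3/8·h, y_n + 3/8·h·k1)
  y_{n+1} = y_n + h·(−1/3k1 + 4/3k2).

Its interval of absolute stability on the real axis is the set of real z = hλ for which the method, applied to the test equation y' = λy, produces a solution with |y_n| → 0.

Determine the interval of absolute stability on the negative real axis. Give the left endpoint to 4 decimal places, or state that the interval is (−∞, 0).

On y'=λy, z=hλ:
  k1=λy_n ⇒ h·k1=z·y_n;  k2=λ(1+3/8z)y_n ⇒ h·k2=z(1+3/8z)y_n
  y_{n+1}/y_n = 1 − 1/3z + 4/3z(1+3/8z) = 1 + z + 1/2z²
  R(z) = 1 + z + 1/2z².

Boundary: |R(x)|=1, x<0.
x=-1.2: |R|=0.5200
R=1: x+1/2x²=0 ⇒ x=−2=-2.0000; min R=1−1/(4·1/2)=0.5000>−1
Confirm numerically:
  x=-1.662: |R|=0.71912 <1
  x=-1.545: |R|=0.64851 <1
  x=-1.408: |R|=0.58323 <1
  x=-2.520: |R|=1.65520 >1
  x=-2.470: |R|=1.58045 >1
  x=-2.113: |R|=1.11938 >1
So |R|<1 on (-2.0000, 0).

z∈(-2.0000,0).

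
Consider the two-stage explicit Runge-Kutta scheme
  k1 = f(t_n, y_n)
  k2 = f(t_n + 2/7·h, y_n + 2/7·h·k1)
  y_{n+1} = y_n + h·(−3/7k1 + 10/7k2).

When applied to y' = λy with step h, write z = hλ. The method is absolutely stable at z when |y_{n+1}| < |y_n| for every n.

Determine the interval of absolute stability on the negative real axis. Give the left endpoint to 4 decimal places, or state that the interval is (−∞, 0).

Test eqn y'=λy, z=hλ:
  k1=λy_n ⇒ h·k1=z·y_n;  k2=λ(1+2/7z)y_n ⇒ h·k2=z(1+2/7z)y_n
  y_{n+1}/y_n = 1 − 3/7z + 10/7z(1+2/7z) = 1 + z + 20/49z²
  so R(z) = 1 + z + 20/49z².

Boundary: |R(x)|=1, x<0.
x=-0.91: |R|=0.4280
R=1: x+20/49x²=0 ⇒ x=−49/20=-2.4500; min R=1−1/(4·20/49)=0.3875>−1
Confirm numerically:
  x=-2.376: |R|=0.92824 <1
  x=-1.475: |R|=0.41301 <1
  x=-0.996: |R|=0.40890 <1
  x=-3.043: |R|=1.73653 >1
  x=-2.810: |R|=1.41290 >1
  x=-2.589: |R|=1.14689 >1
Interval (-2.4500, 0).

(-2.4500, 0).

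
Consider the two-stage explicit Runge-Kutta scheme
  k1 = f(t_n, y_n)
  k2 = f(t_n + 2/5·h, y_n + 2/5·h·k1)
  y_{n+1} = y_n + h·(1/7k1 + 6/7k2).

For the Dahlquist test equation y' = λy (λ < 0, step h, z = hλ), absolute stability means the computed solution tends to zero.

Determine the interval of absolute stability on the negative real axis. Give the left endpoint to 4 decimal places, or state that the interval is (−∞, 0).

Test eqn y'=λy, z=hλ:
  k1=λy_n ⇒ h·k1=z·y_n;  k2=λ(1+2/5z)y_n ⇒ h·k2=z(1+2/5z)y_n
  y_{n+1}/y_n = 1 + 1/7z + 6/7z(1+2/5z) = 1 + z + 12/35z²
  Hence R(z) = 1 + z + 12/35z².

Need |R(x)|<1, x<0.
x=-1.15: |R|=0.3034
R=1: x+12/35x²=0 ⇒ x=−35/12=-2.9167; min R=1−1/(4·12/35)=0.2708>−1
Confirm numerically:
  x=-2.730: |R|=0.82528 <1
  x=-2.348: |R|=0.54221 <1
  x=-1.933: |R|=0.34808 <1
  x=-1.544: |R|=0.27335 <1
  x=-3.236: |R|=1.35430 >1
  x=-3.046: |R|=1.13507 >1
  x=-3.037: |R|=1.12530 >1
So |R|<1 on (-2.9167, 0).

(-2.9167, 0).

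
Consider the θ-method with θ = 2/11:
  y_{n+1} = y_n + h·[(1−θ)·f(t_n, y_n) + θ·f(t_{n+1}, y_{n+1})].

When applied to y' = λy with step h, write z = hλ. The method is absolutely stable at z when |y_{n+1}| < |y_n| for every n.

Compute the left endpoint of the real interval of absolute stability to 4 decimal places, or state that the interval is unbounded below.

z* = -3.1429.

Test eqn y'=λy, z=hλ:
  y_{n+1} = y_n + z·[9/11·y_n + 2/11·y_{n+1}] ⇒ (1 − 2/11z)y_{n+1} = (1 + 9/11z)y_n
  R(z) = (1 + 9/11z)/(1 − 2/11z).

Solve |R(x)|<1 on ℝ⁻.
x=-1.8: |R|=0.3562
R=−1: 1+9/11x = −1+2/11x ⇒ -7/11x=2 ⇒ x=2/(-7/11)=-3.1429
Confirm numerically:
  x=-3.033: |R|=0.95494 <1
  x=-1.593: |R|=0.23523 <1
  x=-1.296: |R|=0.04885 <1
  x=-3.447: |R|=1.11898 >1
  x=-3.305: |R|=1.06445 >1
  x=-3.190: |R|=1.01899 >1
So |R|<1 on (-3.1429, 0).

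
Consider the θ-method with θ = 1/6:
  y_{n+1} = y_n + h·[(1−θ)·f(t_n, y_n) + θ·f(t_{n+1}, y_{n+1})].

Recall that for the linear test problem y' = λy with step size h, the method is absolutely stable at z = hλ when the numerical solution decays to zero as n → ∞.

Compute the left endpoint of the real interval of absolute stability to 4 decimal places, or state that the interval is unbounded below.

With y'=λy (z=hλ):
  y_{n+1} = y_n + z·[5/6·y_n + 1/6·y_{n+1}] ⇒ (1 − 1/6z)y_{n+1} = (1 + 5/6z)y_n
  so R(z) = (1 + 5/6z)/(1 − 1/6z).

Need |R(x)|<1, x<0.
x=-0.63: |R|=0.4299
R=−1: 1+5/6x = −1+1/6x ⇒ -2/3x=2 ⇒ x=2/(-2/3)=-3.0000
Confirm numerically:
  x=-2.689: |R|=0.85683 <1
  x=-2.291: |R|=0.65794 <1
  x=-2.050: |R|=0.52795 <1
  x=-3.569: |R|=1.23785 >1
  x=-3.553: |R|=1.23155 >1
  x=-3.226: |R|=1.09798 >1
So |R|<1 on (-3.0000, 0).

z* = -3.0000.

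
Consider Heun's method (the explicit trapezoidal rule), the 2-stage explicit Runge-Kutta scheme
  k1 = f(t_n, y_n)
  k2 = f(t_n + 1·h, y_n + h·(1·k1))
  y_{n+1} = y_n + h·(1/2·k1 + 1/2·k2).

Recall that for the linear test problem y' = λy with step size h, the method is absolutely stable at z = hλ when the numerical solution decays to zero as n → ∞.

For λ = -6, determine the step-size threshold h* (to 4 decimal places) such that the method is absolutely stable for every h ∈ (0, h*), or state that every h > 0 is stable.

(-2.0000,0); λ=-6 ⇒ h* = 0.3333.

Test eqn y'=λy, z=hλ:
  order 2, 2-stage ⇒ R(z)=1+z+z^2/2
  (e.g. R(-1.33)=0.55445, |R|=0.55445)

Find x<0 with |R(x)|<1.
x=-1.33: |R|=0.5544
|R(-1.79)|=0.8121 |R(-0.89)|=0.5061 |R(-0.56)|=0.5968
Bisect:
  x_lo=-2.8974 |R|=2.3000  x_hi=-0.1144 |R|=0.8921
  mid=-1.50590 |R|=0.62797 →hi
  mid=-2.20163 |R|=1.22195 →lo
  mid=-1.85376 |R|=0.86446 →hi
  mid=-2.02769 |R|=1.02808 →lo
  mid=-1.94073 |R|=0.94249 →hi
  mid=-1.98421 |R|=0.98434 →hi
  mid=-2.00595 |R|=1.00597 →lo
  mid=-1.99508 |R|=0.99509 →hi
  mid=-2.00052 |R|=1.00052 →lo
  mid=-1.99780 |R|=0.99780 →hi
  ...
  [-2.00001,-1.99984] ⇒ x*=-2.0000
So |R|<1 on (-2.0000, 0).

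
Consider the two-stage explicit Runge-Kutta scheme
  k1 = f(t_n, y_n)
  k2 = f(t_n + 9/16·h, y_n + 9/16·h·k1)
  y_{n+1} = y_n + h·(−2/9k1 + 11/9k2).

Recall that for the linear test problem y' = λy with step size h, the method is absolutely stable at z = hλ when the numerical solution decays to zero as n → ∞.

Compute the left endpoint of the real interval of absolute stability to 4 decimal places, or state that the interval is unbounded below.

Set f=λy, z=hλ:
  k1=λy_n ⇒ h·k1=z·y_n;  k2=λ(1+9/16z)y_n ⇒ h·k2=z(1+9/16z)y_n
  y_{n+1}/y_n = 1 − 2/9z + 11/9z(1+9/16z) = 1 + z + 11/16z²
  so R(z) = 1 + z + 11/16z².

Boundary: |R(x)|=1, x<0.
x=-1.71: |R|=1.3003
R=1: x+11/16x²=0 ⇒ x=−16/11=-1.4545; min R=1−1/(4·11/16)=0.6364>−1
Confirm numerically:
  x=-0.868: |R|=0.64998 <1
  x=-0.858: |R|=0.64811 <1
  x=-0.731: |R|=0.63637 <1
  x=-1.688: |R|=1.27092 >1
  x=-1.593: |R|=1.15163 >1
  x=-1.587: |R|=1.14452 >1
So |R|<1 on (-1.4545, 0).

left endpoint -1.4545.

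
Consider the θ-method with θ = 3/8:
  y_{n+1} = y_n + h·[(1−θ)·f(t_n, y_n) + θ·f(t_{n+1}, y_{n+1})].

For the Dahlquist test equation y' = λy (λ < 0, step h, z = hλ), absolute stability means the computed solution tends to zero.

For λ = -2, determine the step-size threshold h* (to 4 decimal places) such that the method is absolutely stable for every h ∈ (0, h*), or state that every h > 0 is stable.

(-8.0000,0); λ=-2 ⇒ h* = (8)/2 = 4.0000.

With y'=λy (z=hλ):
  y_{n+1} = y_n + z·[5/8·y_n + 3/8·y_{n+1}] ⇒ (1 − 3/8z)y_{n+1} = (1 + 5/8z)y_n
  so R(z) = (1 + 5/8z)/(1 − 3/8z).

Find x<0 with |R(x)|<1.
x=-0.57: |R|=0.5304
R=−1: 1+5/8x = −1+3/8x ⇒ -1/4x=2 ⇒ x=2/(-1/4)=-8.0000
Confirm numerically:
  x=-7.964: |R|=0.99774 <1
  x=-7.741: |R|=0.98341 <1
  x=-3.779: |R|=0.56343 <1
  x=-8.574: |R|=1.03404 >1
  x=-8.101: |R|=1.00625 >1
So |R|<1 on (-8.0000, 0).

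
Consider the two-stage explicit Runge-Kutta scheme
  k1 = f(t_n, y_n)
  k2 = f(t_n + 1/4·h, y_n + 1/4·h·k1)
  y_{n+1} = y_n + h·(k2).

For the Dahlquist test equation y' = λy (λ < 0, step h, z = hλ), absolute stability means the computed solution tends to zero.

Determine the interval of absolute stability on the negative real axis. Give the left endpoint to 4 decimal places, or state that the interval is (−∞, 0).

z∈(-4.0000,0).

With y'=λy (z=hλ):
  k1=λy_n ⇒ h·k1=z·y_n;  k2=λ(1+1/4z)y_n ⇒ h·k2=z(1+1/4z)y_n
  y_{n+1}/y_n = 1 + z(1+1/4z) = 1 + z + 1/4z²
  Hence R(z) = 1 + z + 1/4z².

Need |R(x)|<1, x<0.
x=-0.73: |R|=0.4032
R=1: x+1/4x²=0 ⇒ x=−4=-4.0000; min R=1−1/(4·1/4)=0.0000>−1
Confirm numerically:
  x=-2.990: |R|=0.24503 <1
  x=-1.876: |R|=0.00384 <1
  x=-1.605: |R|=0.03901 <1
  x=-4.431: |R|=1.47744 >1
  x=-4.286: |R|=1.30645 >1
  x=-4.092: |R|=1.09412 >1
Interval (-4.0000, 0).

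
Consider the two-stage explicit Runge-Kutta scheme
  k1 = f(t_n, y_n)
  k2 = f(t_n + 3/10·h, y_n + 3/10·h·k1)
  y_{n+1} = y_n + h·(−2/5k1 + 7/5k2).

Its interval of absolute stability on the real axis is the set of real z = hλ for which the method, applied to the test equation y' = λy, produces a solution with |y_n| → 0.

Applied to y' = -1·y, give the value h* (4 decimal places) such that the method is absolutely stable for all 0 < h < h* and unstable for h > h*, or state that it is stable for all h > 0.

(-2.3810,0); λ=-1 ⇒ h* = (50/21)/1 = 2.3810.

Set f=λy, z=hλ:
  k1=λy_n ⇒ h·k1=z·y_n;  k2=λ(1+3/10z)y_n ⇒ h·k2=z(1+3/10z)y_n
  y_{n+1}/y_n = 1 − 2/5z + 7/5z(1+3/10z) = 1 + z + 21/50z²
  R(z) = 1 + z + 21/50z².

Need |R(x)|<1, x<0.
x=-1.32: |R|=0.4118
R=1: x+21/50x²=0 ⇒ x=−50/21=-2.3810; min R=1−1/(4·21/50)=0.4048>−1
Confirm numerically:
  x=-2.323: |R|=0.94346 <1
  x=-2.084: |R|=0.74008 <1
  x=-1.114: |R|=0.40722 <1
  x=-1.100: |R|=0.40820 <1
  x=-2.928: |R|=1.67274 >1
  x=-2.527: |R|=1.15501 >1
  x=-2.512: |R|=1.13826 >1
Interval (-2.3810, 0).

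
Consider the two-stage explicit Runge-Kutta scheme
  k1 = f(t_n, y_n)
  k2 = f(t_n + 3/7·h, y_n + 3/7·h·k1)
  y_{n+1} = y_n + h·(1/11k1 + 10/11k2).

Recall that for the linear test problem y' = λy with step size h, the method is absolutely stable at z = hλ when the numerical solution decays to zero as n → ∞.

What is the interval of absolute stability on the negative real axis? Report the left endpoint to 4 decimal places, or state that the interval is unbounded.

On y'=λy, z=hλ:
  k1=λy_n ⇒ h·k1=z·y_n;  k2=λ(1+3/7z)y_n ⇒ h·k2=z(1+3/7z)y_n
  y_{n+1}/y_n = 1 + 1/11z + 10/11z(1+3/7z) = 1 + z + 30/77z²
  ⇒ R(z) = 1 + z + 30/77z².

Find x<0 with |R(x)|<1.
x=-1.22: |R|=0.3599
R=1: x+30/77x²=0 ⇒ x=−77/30=-2.5667; min R=1−1/(4·30/77)=0.3583>−1
Confirm numerically:
  x=-1.842: |R|=0.47993 <1
  x=-1.741: |R|=0.43994 <1
  x=-1.499: |R|=0.37645 <1
  x=-2.853: |R|=1.31828 >1
  x=-2.771: |R|=1.22060 >1
  x=-2.595: |R|=1.02865 >1
Interval (-2.5667, 0).

z∈(-2.5667,0).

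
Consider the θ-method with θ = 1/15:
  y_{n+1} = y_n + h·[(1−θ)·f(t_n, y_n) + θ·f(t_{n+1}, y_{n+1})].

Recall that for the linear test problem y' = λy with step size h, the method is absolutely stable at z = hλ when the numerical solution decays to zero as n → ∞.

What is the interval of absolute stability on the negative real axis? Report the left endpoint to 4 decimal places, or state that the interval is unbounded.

On y'=λy, z=hλ:
  y_{n+1} = y_n + z·[14/15·y_n + 1/15·y_{n+1}] ⇒ (1 − 1/15z)y_{n+1} = (1 + 14/15z)y_n
  Hence R(z) = (1 + 14/15z)/(1 − 1/15z).

Find x<0 with |R(x)|<1.
x=-0.85: |R|=0.1956
R=−1: 1+14/15x = −1+1/15x ⇒ -13/15x=2 ⇒ x=2/(-13/15)=-2.3077
Confirm numerically:
  x=-1.622: |R|=0.46372 <1
  x=-1.394: |R|=0.27547 <1
  x=-1.145: |R|=0.06380 <1
  x=-2.588: |R|=1.20719 >1
  x=-2.415: |R|=1.08010 >1
Stable set (-2.3077, 0).

(-2.3077, 0).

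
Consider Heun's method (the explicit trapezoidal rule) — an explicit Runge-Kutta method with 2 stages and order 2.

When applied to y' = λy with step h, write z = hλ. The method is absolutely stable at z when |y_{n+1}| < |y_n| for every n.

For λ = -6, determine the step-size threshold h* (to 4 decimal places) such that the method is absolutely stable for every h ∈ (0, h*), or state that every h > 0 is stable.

On y'=λy, z=hλ:
  order 2, 2-stage ⇒ R(z)=1+z+z^2/2
  (e.g. R(-0.48)=0.63520, |R|=0.63520)

Find x<0 with |R(x)|<1.
x=-0.48: |R|=0.6352
|R(-2.05)|=1.0512 |R(-1.61)|=0.6861 |R(-0.64)|=0.5648
Bisect:
  x_lo=-2.6198 |R|=1.8118  x_hi=-0.1988 |R|=0.8210
  mid=-1.40927 |R|=0.58375 →hi
  mid=-2.01451 |R|=1.01462 →lo
  mid=-1.71189 |R|=0.75339 →hi
  mid=-1.86320 |R|=0.87256 →hi
  mid=-1.93886 |R|=0.94073 →hi
  mid=-1.97668 |R|=0.97696 →hi
  mid=-1.99560 |R|=0.99561 →hi
  mid=-2.00505 |R|=1.00507 →lo
  mid=-2.00033 |R|=1.00033 →lo
  ...
  [-2.00003,-1.99988] ⇒ x*=-2.0000
Stable set (-2.0000, 0).

(-2.0000,0); λ=-6 ⇒ h* = 0.3333.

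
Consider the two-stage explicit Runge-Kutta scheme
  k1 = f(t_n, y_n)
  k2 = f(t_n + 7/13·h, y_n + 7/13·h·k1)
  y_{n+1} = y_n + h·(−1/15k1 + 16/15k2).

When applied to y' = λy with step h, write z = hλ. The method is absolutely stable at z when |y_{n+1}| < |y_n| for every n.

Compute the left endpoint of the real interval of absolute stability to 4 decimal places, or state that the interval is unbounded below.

With y'=λy (z=hλ):
  k1=λy_n ⇒ h·k1=z·y_n;  k2=λ(1+7/13z)y_n ⇒ h·k2=z(1+7/13z)y_n
  y_{n+1}/y_n = 1 − 1/15z + 16/15z(1+7/13z) = 1 + z + 112/195z²
  so R(z) = 1 + z + 112/195z².

Find x<0 with |R(x)|<1.
x=-1.68: |R|=0.9411
R=1: x+112/195x²=0 ⇒ x=−195/112=-1.7411; min R=1−1/(4·112/195)=0.5647>−1
Confirm numerically:
  x=-1.550: |R|=0.82990 <1
  x=-1.499: |R|=0.79159 <1
  x=-1.176: |R|=0.61832 <1
  x=-1.035: |R|=0.58027 <1
  x=-1.948: |R|=1.23152 >1
  x=-1.924: |R|=1.20215 >1
Stable set (-1.7411, 0).

z* = -1.7411.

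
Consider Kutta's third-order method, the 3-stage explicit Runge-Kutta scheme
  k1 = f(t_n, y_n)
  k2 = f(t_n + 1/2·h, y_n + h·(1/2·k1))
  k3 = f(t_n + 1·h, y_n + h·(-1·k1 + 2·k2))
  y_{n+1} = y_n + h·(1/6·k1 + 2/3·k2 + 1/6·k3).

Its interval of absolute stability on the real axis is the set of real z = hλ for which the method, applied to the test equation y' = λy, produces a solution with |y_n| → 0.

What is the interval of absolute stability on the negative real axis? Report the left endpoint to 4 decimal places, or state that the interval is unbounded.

z∈(-2.5127,0).

Test eqn y'=λy, z=hλ:
  order 3, 3-stage ⇒ R(z)=1+z+z^2/2+z^3/6
  (e.g. R(-1.47)=0.08103, |R|=0.08103)

Boundary: |R(x)|=1, x<0.
x=-1.47: |R|=0.0810
|R(-2.71)|=1.3550 |R(-2.65)|=1.2404 |R(-1.83)|=0.1770
Bisect:
  x_lo=-3.2787 |R|=2.7779  x_hi=-0.1110 |R|=0.8949
  mid=-1.69483 |R|=0.06999 →hi
  mid=-2.48674 |R|=0.95775 →hi
  mid=-2.88270 |R|=1.72023 →lo
  mid=-2.68472 |R|=1.30597 →lo
  mid=-2.58573 |R|=1.12409 →lo
  mid=-2.53623 |R|=1.03904 →lo
  mid=-2.51149 |R|=0.99793 →hi
  mid=-2.52386 |R|=1.01837 →lo
  mid=-2.51767 |R|=1.00812 →lo
  mid=-2.51458 |R|=1.00302 →lo
  ...
  [-2.51284,-2.51265] ⇒ x*=-2.5127
Stable set (-2.5127, 0).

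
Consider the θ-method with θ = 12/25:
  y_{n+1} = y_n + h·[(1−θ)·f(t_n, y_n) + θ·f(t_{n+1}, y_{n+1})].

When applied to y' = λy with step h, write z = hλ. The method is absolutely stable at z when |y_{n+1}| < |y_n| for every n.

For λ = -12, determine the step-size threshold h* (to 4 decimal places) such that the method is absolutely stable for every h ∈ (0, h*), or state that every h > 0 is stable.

Test eqn y'=λy, z=hλ:
  y_{n+1} = y_n + z·[13/25·y_n + 12/25·y_{n+1}] ⇒ (1 − 12/25z)y_{n+1} = (1 + 13/25z)y_n
  Hence R(z) = (1 + 13/25z)/(1 − 12/25z).

Find x<0 with |R(x)|<1.
x=-0.51: |R|=0.5903
R=−1: 1+13/25x = −1+12/25x ⇒ -1/25x=2 ⇒ x=2/(-1/25)=-50.0000
Confirm numerically:
  x=-45.042: |R|=0.99123 <1
  x=-36.680: |R|=0.97136 <1
  x=-32.420: |R|=0.95754 <1
  x=-26.256: |R|=0.93018 <1
  x=-50.489: |R|=1.00078 >1
  x=-50.238: |R|=1.00038 >1
Interval (-50.0000, 0).

(-50.0000,0); λ=-12 ⇒ h* = (50)/12 = 4.1667.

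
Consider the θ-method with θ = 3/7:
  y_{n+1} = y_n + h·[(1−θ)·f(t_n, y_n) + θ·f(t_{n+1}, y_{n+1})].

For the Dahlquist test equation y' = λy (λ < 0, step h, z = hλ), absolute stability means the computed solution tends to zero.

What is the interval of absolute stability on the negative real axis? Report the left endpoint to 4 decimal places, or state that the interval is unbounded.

Set f=λy, z=hλ:
  y_{n+1} = y_n + z·[4/7·y_n + 3/7·y_{n+1}] ⇒ (1 − 3/7z)y_{n+1} = (1 + 4/7z)y_n
  ⇒ R(z) = (1 + 4/7z)/(1 − 3/7z).

Solve |R(x)|<1 on ℝ⁻.
x=-1.37: |R|=0.1368
R=−1: 1+4/7x = −1+3/7x ⇒ -1/7x=2 ⇒ x=2/(-1/7)=-14.0000
Confirm numerically:
  x=-12.524: |R|=0.96689 <1
  x=-8.559: |R|=0.83349 <1
  x=-5.910: |R|=0.67287 <1
  x=-14.583: |R|=1.01149 >1
  x=-14.222: |R|=1.00447 >1
So |R|<1 on (-14.0000, 0).

(-14.0000, 0).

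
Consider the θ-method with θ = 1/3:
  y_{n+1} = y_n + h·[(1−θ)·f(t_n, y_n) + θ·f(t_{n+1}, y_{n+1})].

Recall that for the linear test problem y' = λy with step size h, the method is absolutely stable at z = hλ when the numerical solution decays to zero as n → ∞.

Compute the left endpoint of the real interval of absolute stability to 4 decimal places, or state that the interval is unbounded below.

With y'=λy (z=hλ):
  y_{n+1} = y_n + z·[2/3·y_n + 1/3·y_{n+1}] ⇒ (1 − 1/3z)y_{n+1} = (1 + 2/3z)y_n
  ⇒ R(z) = (1 + 2/3z)/(1 − 1/3z).

Find x<0 with |R(x)|<1.
x=-1.05: |R|=0.2222
R=−1: 1+2/3x = −1+1/3x ⇒ -1/3x=2 ⇒ x=2/(-1/3)=-6.0000
Confirm numerically:
  x=-4.200: |R|=0.75000 <1
  x=-4.038: |R|=0.72123 <1
  x=-3.399: |R|=0.59353 <1
  x=-6.549: |R|=1.05749 >1
  x=-6.372: |R|=1.03969 >1
  x=-6.051: |R|=1.00563 >1
Stable set (-6.0000, 0).

left endpoint -6.0000.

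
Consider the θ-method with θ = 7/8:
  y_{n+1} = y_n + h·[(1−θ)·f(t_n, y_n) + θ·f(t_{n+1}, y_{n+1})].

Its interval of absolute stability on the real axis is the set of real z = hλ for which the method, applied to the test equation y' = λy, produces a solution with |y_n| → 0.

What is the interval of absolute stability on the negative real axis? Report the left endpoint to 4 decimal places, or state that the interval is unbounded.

Test eqn y'=λy, z=hλ:
  y_{n+1} = y_n + z·[1/8·y_n + 7/8·y_{n+1}] ⇒ (1 − 7/8z)y_{n+1} = (1 + 1/8z)y_n
  so R(z) = (1 + 1/8z)/(1 − 7/8z).

Find x<0 with |R(x)|<1.
x=-1.71: |R|=0.3150
x=-2: |R|=0.2727
x=-10: |R|=0.0256
x=-100: |R|=0.1299
θ=7/8≥1/2 ⇒ |1+1/8x|<|1−7/8x| ∀x<0 ⇒ stable on all of ℝ⁻.

(−∞, 0) — no finite endpoint.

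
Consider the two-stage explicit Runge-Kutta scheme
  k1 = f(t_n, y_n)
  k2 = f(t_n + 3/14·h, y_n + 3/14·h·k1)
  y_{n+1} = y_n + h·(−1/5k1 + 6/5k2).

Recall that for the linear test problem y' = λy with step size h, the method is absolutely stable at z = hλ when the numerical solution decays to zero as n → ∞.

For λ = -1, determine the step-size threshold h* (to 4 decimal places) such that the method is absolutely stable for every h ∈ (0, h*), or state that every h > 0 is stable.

(-3.8889,0); λ=-1 ⇒ h* = (35/9)/1 = 3.8889.

Set f=λy, z=hλ:
  k1=λy_n ⇒ h·k1=z·y_n;  k2=λ(1+3/14z)y_n ⇒ h·k2=z(1+3/14z)y_n
  y_{n+1}/y_n = 1 − 1/5z + 6/5z(1+3/14z) = 1 + z + 9/35z²
  Hence R(z) = 1 + z + 9/35z².

Solve |R(x)|<1 on ℝ⁻.
x=-0.74: |R|=0.4008
R=1: x+9/35x²=0 ⇒ x=−35/9=-3.8889; min R=1−1/(4·9/35)=0.0278>−1
Confirm numerically:
  x=-3.663: |R|=0.78723 <1
  x=-2.562: |R|=0.12585 <1
  x=-1.666: |R|=0.04771 <1
  x=-3.965: |R|=1.07760 >1
  x=-3.944: |R|=1.05589 >1
Stable set (-3.8889, 0).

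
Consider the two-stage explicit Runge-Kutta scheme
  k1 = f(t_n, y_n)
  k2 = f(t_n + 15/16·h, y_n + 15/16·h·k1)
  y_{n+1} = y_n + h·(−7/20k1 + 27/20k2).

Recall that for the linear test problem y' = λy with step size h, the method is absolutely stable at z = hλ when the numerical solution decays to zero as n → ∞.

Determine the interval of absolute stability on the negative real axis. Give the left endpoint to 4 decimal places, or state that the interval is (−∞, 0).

z∈(-0.7901,0).

Set f=λy, z=hλ:
  k1=λy_n ⇒ h·k1=z·y_n;  k2=λ(1+15/16z)y_n ⇒ h·k2=z(1+15/16z)y_n
  y_{n+1}/y_n = 1 − 7/20z + 27/20z(1+15/16z) = 1 + z + 81/64z²
  R(z) = 1 + z + 81/64z².

Solve |R(x)|<1 on ℝ⁻.
x=-1.06: |R|=1.3621
R=1: x+81/64x²=0 ⇒ x=−64/81=-0.7901; min R=1−1/(4·81/64)=0.8025>−1
Confirm numerically:
  x=-0.741: |R|=0.95393 <1
  x=-0.682: |R|=0.90667 <1
  x=-0.408: |R|=0.80268 <1
  x=-1.386: |R|=2.04526 >1
  x=-1.279: |R|=1.79136 >1
  x=-0.818: |R|=1.02886 >1
Interval (-0.7901, 0).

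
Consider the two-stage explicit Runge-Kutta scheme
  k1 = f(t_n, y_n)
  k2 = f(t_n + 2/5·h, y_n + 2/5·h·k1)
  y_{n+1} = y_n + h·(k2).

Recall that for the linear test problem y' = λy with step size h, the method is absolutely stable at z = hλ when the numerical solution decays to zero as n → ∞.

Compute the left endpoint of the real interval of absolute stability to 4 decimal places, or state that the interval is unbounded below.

Test eqn y'=λy, z=hλ:
  k1=λy_n ⇒ h·k1=z·y_n;  k2=λ(1+2/5z)y_n ⇒ h·k2=z(1+2/5z)y_n
  y_{n+1}/y_n = 1 + z(1+2/5z) = 1 + z + 2/5z²
  ⇒ R(z) = 1 + z + 2/5z².

Find x<0 with |R(x)|<1.
x=-1.01: |R|=0.3980
R=1: x+2/5x²=0 ⇒ x=−5/2=-2.5000; min R=1−1/(4·2/5)=0.3750>−1
Confirm numerically:
  x=-2.384: |R|=0.88938 <1
  x=-2.307: |R|=0.82190 <1
  x=-1.684: |R|=0.45034 <1
  x=-1.159: |R|=0.37831 <1
  x=-2.823: |R|=1.36473 >1
  x=-2.697: |R|=1.21252 >1
Interval (-2.5000, 0).

z* = -2.5000.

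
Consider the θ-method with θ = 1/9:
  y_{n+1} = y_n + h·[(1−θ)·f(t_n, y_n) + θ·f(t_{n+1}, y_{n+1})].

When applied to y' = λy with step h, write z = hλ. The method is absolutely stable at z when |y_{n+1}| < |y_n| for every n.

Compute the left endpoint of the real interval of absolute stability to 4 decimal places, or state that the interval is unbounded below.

z* = -2.5714.

Test eqn y'=λy, z=hλ:
  y_{n+1} = y_n + z·[8/9·y_n + 1/9·y_{n+1}] ⇒ (1 − 1/9z)y_{n+1} = (1 + 8/9z)y_n
  R(z) = (1 + 8/9z)/(1 − 1/9z).

Boundary: |R(x)|=1, x<0.
x=-1.64: |R|=0.3872
R=−1: 1+8/9x = −1+1/9x ⇒ -7/9x=2 ⇒ x=2/(-7/9)=-2.5714
Confirm numerically:
  x=-1.808: |R|=0.50555 <1
  x=-1.609: |R|=0.36497 <1
  x=-1.546: |R|=0.31936 <1
  x=-1.417: |R|=0.22425 <1
  x=-3.084: |R|=1.29692 >1
  x=-2.894: |R|=1.18984 >1
  x=-2.672: |R|=1.06032 >1
Interval (-2.5714, 0).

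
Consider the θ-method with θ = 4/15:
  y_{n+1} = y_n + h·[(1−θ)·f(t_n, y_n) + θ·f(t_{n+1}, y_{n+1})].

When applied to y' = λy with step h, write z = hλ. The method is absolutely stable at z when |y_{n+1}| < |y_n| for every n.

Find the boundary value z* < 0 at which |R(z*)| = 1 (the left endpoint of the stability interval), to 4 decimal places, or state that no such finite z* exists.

z* = -4.2857.

Test eqn y'=λy, z=hλ:
  y_{n+1} = y_n + z·[11/15·y_n + 4/15·y_{n+1}] ⇒ (1 − 4/15z)y_{n+1} = (1 + 11/15z)y_n
  R(z) = (1 + 11/15z)/(1 − 4/15z).

Solve |R(x)|<1 on ℝ⁻.
x=-1.28: |R|=0.0457
R=−1: 1+11/15x = −1+4/15x ⇒ -7/15x=2 ⇒ x=2/(-7/15)=-4.2857
Confirm numerically:
  x=-3.937: |R|=0.92061 <1
  x=-3.220: |R|=0.73242 <1
  x=-2.190: |R|=0.38258 <1
  x=-1.861: |R|=0.24376 <1
  x=-4.844: |R|=1.11368 >1
  x=-4.834: |R|=1.11178 >1
So |R|<1 on (-4.2857, 0).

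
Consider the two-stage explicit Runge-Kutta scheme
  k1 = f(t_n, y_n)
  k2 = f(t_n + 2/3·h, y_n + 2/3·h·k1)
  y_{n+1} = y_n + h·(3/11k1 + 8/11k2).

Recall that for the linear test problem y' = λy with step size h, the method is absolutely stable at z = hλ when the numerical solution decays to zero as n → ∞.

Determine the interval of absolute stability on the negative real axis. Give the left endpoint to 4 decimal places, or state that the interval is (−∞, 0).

On y'=λy, z=hλ:
  k1=λy_n ⇒ h·k1=z·y_n;  k2=λ(1+2/3z)y_n ⇒ h·k2=z(1+2/3z)y_n
  y_{n+1}/y_n = 1 + 3/11z + 8/11z(1+2/3z) = 1 + z + 16/33z²
  ⇒ R(z) = 1 + z + 16/33z².

Solve |R(x)|<1 on ℝ⁻.
x=-0.74: |R|=0.5255
R=1: x+16/33x²=0 ⇒ x=−33/16=-2.0625; min R=1−1/(4·16/33)=0.4844>−1
Confirm numerically:
  x=-1.936: |R|=0.88126 <1
  x=-1.360: |R|=0.53678 <1
  x=-1.285: |R|=0.51559 <1
  x=-1.148: |R|=0.49098 <1
  x=-2.546: |R|=1.59684 >1
  x=-2.412: |R|=1.40872 >1
  x=-2.219: |R|=1.16838 >1
Stable set (-2.0625, 0).

(-2.0625, 0).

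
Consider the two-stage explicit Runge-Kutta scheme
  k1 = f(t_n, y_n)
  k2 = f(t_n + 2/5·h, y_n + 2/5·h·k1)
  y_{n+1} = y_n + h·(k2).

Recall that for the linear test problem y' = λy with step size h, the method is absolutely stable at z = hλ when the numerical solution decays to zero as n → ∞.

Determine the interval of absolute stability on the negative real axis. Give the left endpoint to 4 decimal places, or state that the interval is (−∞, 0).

(-2.5000, 0).

Test eqn y'=λy, z=hλ:
  k1=λy_n ⇒ h·k1=z·y_n;  k2=λ(1+2/5z)y_n ⇒ h·k2=z(1+2/5z)y_n
  y_{n+1}/y_n = 1 + z(1+2/5z) = 1 + z + 2/5z²
  so R(z) = 1 + z + 2/5z².

Need |R(x)|<1, x<0.
x=-0.45: |R|=0.6310
R=1: x+2/5x²=0 ⇒ x=−5/2=-2.5000; min R=1−1/(4·2/5)=0.3750>−1
Confirm numerically:
  x=-2.280: |R|=0.79936 <1
  x=-2.017: |R|=0.61032 <1
  x=-1.368: |R|=0.38057 <1
  x=-2.935: |R|=1.51069 >1
  x=-2.754: |R|=1.27981 >1
So |R|<1 on (-2.5000, 0).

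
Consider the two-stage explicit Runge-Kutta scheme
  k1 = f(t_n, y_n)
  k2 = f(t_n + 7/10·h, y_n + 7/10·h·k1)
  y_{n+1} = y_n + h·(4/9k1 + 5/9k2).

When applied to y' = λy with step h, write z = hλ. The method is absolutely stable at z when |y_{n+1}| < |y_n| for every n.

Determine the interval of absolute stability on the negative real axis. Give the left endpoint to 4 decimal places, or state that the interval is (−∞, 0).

Test eqn y'=λy, z=hλ:
  k1=λy_n ⇒ h·k1=z·y_n;  k2=λ(1+7/10z)y_n ⇒ h·k2=z(1+7/10z)y_n
  y_{n+1}/y_n = 1 + 4/9z + 5/9z(1+7/10z) = 1 + z + 7/18z²
  ⇒ R(z) = 1 + z + 7/18z².

Find x<0 with |R(x)|<1.
x=-1.4: |R|=0.3622
R=1: x+7/18x²=0 ⇒ x=−18/7=-2.5714; min R=1−1/(4·7/18)=0.3571>−1
Confirm numerically:
  x=-2.293: |R|=0.75172 <1
  x=-2.024: |R|=0.56911 <1
  x=-1.266: |R|=0.35729 <1
  x=-1.225: |R|=0.35858 <1
  x=-3.075: |R|=1.60219 >1
  x=-3.072: |R|=1.59802 >1
  x=-2.995: |R|=1.49334 >1
So |R|<1 on (-2.5714, 0).

(-2.5714, 0).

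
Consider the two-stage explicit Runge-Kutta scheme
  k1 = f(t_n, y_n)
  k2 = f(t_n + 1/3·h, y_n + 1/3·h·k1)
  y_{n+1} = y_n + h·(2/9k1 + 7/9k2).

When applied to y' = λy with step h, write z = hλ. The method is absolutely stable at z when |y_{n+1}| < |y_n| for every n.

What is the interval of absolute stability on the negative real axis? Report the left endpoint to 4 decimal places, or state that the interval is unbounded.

z∈(-3.8571,0).

On y'=λy, z=hλ:
  k1=λy_n ⇒ h·k1=z·y_n;  k2=λ(1+1/3z)y_n ⇒ h·k2=z(1+1/3z)y_n
  y_{n+1}/y_n = 1 + 2/9z + 7/9z(1+1/3z) = 1 + z + 7/27z²
  ⇒ R(z) = 1 + z + 7/27z².

Boundary: |R(x)|=1, x<0.
x=-0.55: |R|=0.5284
R=1: x+7/27x²=0 ⇒ x=−27/7=-3.8571; min R=1−1/(4·7/27)=0.0357>−1
Confirm numerically:
  x=-3.024: |R|=0.34682 <1
  x=-2.818: |R|=0.24081 <1
  x=-2.070: |R|=0.04090 <1
  x=-4.373: |R|=1.58485 >1
  x=-4.306: |R|=1.50109 >1
  x=-4.092: |R|=1.24916 >1
Interval (-3.8571, 0).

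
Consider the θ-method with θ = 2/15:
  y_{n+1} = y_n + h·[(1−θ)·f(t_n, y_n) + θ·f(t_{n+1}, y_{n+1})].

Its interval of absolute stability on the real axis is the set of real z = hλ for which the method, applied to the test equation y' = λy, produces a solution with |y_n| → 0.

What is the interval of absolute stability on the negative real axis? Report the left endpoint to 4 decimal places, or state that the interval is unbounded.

Set f=λy, z=hλ:
  y_{n+1} = y_n + z·[13/15·y_n + 2/15·y_{n+1}] ⇒ (1 − 2/15z)y_{n+1} = (1 + 13/15z)y_n
  R(z) = (1 + 13/15z)/(1 − 2/15z).

Boundary: |R(x)|=1, x<0.
x=-1.52: |R|=0.2639
R=−1: 1+13/15x = −1+2/15x ⇒ -11/15x=2 ⇒ x=2/(-11/15)=-2.7273
Confirm numerically:
  x=-1.981: |R|=0.56708 <1
  x=-1.893: |R|=0.51150 <1
  x=-1.328: |R|=0.12823 <1
  x=-3.260: |R|=1.27230 >1
  x=-3.254: |R|=1.26939 >1
  x=-3.027: |R|=1.15660 >1
Stable set (-2.7273, 0).

z∈(-2.7273,0).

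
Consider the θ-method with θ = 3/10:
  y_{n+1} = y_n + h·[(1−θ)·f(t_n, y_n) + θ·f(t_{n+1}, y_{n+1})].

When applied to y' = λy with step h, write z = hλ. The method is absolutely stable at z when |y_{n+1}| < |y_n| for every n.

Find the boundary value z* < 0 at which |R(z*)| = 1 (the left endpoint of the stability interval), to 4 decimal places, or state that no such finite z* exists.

left endpoint -5.0000.

Test eqn y'=λy, z=hλ:
  y_{n+1} = y_n + z·[7/10·y_n + 3/10·y_{n+1}] ⇒ (1 − 3/10z)y_{n+1} = (1 + 7/10z)y_n
  ⇒ R(z) = (1 + 7/10z)/(1 − 3/10z).

Solve |R(x)|<1 on ℝ⁻.
x=-1.14: |R|=0.1505
R=−1: 1+7/10x = −1+3/10x ⇒ -2/5x=2 ⇒ x=2/(-2/5)=-5.0000
Confirm numerically:
  x=-4.930: |R|=0.98871 <1
  x=-3.750: |R|=0.76471 <1
  x=-2.314: |R|=0.36584 <1
  x=-5.553: |R|=1.08297 >1
  x=-5.185: |R|=1.02896 >1
  x=-5.050: |R|=1.00795 >1
Stable set (-5.0000, 0).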